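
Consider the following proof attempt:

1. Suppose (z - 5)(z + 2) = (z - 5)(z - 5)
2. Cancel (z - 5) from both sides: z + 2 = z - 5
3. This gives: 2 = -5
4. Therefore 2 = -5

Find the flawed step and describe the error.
Step 2: Cancel (z - 5) from both sides: z + 2 = z - 5

Step 2 cancels (z - 5) from both sides. This is only valid if (z - 5) ≠ 0, i.e., z ≠ 5. When z = 5, both sides equal zero regardless of the other factors. The correct approach requires considering z = 5 as a separate case.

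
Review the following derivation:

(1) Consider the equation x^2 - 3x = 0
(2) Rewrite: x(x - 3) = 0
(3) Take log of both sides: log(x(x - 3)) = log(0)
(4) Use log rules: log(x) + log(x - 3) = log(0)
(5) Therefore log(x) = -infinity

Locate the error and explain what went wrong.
Step 3: Take log of both sides: log(x(x - 3)) = log(0)

Step 3 takes the logarithm of both sides, resulting in log(0) on the right side. The logarithm is only defined for positive numbers; log(0) is undefined (approaches negative infinity). This operation is invalid.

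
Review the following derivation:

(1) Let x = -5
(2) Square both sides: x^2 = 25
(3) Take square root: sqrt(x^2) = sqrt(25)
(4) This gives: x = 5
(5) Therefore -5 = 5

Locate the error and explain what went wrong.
Step 4: This gives: x = 5

Step 4 incorrectly states that sqrt(x^2) = x. The correct identity is sqrt(x^2) = |x|. Since x = -5 < 0, we have sqrt(x^2) = |-5| = 5, not x = -5.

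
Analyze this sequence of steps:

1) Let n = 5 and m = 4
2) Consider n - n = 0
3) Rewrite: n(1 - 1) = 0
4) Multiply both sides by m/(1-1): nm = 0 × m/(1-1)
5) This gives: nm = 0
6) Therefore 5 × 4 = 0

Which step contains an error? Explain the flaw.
Step 4: Multiply both sides by m/(1-1): nm = 0 × m/(1-1)

Step 4 multiplies both sides by m/(1-1). However, 1-1 = 0, so this is multiplication by m/0, which is undefined. We cannot multiply by an undefined expression.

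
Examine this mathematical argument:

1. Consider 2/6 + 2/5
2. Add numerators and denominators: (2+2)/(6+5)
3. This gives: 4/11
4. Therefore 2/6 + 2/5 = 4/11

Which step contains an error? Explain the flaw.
Step 2: Add numerators and denominators: (2+2)/(6+5)

Step 2 incorrectly adds fractions by separately adding numerators and denominators. This is wrong. The correct method requires a common denominator: 2/6 + 2/5 = (2×5 + 2×6)/(6×5) = 22/30 = 11/15. The method used gives 4/11, which is different.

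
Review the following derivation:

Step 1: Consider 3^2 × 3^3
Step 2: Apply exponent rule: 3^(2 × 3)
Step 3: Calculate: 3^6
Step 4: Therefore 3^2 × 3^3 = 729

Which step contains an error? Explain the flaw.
Step 2: Apply exponent rule: 3^(2 × 3)

Step 2 incorrectly states that a^b × a^c = a^(b×c). The correct rule is a^b × a^c = a^(b+c). The actual value is 3^2 × 3^3 = 3^5 = 243, not 3^6 = 729.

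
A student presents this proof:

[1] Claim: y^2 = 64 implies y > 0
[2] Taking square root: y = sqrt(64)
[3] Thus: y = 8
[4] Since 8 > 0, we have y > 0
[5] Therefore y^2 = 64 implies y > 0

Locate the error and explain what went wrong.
Step 2: Taking square root: y = sqrt(64)

Step 2 takes the square root and assumes the positive root only. The equation y^2 = 64 actually has two solutions: y = 8 and y = -8. The proof silently assumes y > 0 without justification, then uses this assumption to conclude y > 0, which is circular. The counterexample y = -8 shows the claim is false.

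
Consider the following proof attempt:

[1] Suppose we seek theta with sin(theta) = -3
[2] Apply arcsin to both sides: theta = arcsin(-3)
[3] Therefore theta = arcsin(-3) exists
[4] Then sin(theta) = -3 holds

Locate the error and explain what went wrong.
Step 2: Apply arcsin to both sides: theta = arcsin(-3)

Step 2 applies arcsin to -3. However, arcsin(x) is only defined for x in [-1, 1] because sin(theta) can only produce values in that range. Since |-3| > 1, arcsin(-3) is undefined. There is no angle whose sine equals -3.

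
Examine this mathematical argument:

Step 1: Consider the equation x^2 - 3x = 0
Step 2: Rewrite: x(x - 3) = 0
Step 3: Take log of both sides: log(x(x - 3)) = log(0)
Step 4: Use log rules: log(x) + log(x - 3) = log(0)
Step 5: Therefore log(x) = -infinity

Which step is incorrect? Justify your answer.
Step 3: Take log of both sides: log(x(x - 3)) = log(0)

Step 3 takes the logarithm of both sides, resulting in log(0) on the right side. The logarithm is only defined for positive numbers; log(0) is undefined (approaches negative infinity). This operation is invalid.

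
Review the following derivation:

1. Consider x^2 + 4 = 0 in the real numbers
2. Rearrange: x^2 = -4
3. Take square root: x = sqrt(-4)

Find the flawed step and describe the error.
Step 3: Take square root: x = sqrt(-4)

Step 3 takes the square root of -4, which is negative. In the real number system, the square root of a negative number is undefined. The equation x^2 + 4 = 0 has no real solutions. Square roots of negative numbers only exist in the complex numbers.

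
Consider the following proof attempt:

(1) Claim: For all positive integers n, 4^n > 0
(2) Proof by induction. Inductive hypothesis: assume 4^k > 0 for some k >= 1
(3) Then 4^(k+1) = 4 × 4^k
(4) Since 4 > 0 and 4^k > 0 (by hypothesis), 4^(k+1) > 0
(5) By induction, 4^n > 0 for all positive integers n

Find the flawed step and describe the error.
Step 5: By induction, 4^n > 0 for all positive integers n

Step 5 concludes the proof by induction, but no base case was ever established. A valid induction proof requires: (1) a base case proving 4^1 > 0, and (2) an inductive step showing IF 4^k > 0 THEN 4^(k+1) > 0. Steps 2-4 correctly establish the inductive step, but without the base case the conclusion in step 5 does not follow.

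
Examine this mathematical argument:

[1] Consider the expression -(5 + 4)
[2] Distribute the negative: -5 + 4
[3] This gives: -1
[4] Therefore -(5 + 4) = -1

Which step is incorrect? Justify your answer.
Step 2: Distribute the negative: -5 + 4

Step 2 incorrectly distributes the negative sign. The correct distribution is -(5 + 4) = -5 - 4 = -9. The negative must be applied to both terms, not just the first. The error treats -(5 + 4) as -5 + 4, which equals -1 instead of -9.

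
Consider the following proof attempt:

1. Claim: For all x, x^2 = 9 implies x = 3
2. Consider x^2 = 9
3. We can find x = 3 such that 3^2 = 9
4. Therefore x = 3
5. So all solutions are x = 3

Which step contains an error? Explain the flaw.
Step 4: Therefore x = 3

Step 4 incorrectly concludes that x = 3 is the only solution. The proof shows that x = 3 is A solution (existence), but does not show it is the ONLY solution (uniqueness). In fact, x = -3 is also a solution since (-3)^2 = 9. Finding one solution doesn't prove there are no others.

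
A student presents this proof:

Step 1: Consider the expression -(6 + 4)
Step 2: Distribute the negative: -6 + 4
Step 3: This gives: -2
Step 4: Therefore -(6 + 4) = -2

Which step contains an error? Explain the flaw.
Step 2: Distribute the negative: -6 + 4

Step 2 incorrectly distributes the negative sign. The correct distribution is -(6 + 4) = -6 - 4 = -10. The negative must be applied to both terms, not just the first. The error treats -(6 + 4) as -6 + 4, which equals -2 instead of -10.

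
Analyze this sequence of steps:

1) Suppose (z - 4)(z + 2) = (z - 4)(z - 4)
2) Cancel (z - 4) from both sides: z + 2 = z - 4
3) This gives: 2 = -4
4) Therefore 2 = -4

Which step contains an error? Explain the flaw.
Step 2: Cancel (z - 4) from both sides: z + 2 = z - 4

Step 2 cancels (z - 4) from both sides. This is only valid if (z - 4) ≠ 0, i.e., z ≠ 4. When z = 4, both sides equal zero regardless of the other factors. The correct approach requires considering z = 4 as a separate case.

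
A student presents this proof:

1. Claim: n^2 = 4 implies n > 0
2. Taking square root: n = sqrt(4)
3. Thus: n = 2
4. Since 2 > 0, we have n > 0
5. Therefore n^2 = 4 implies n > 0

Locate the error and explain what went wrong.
Step 2: Taking square root: n = sqrt(4)

Step 2 takes the square root and assumes the positive root only. The equation n^2 = 4 actually has two solutions: n = 2 and n = -2. The proof silently assumes n > 0 without justification, then uses this assumption to conclude n > 0, which is circular. The counterexample n = -2 shows the claim is false.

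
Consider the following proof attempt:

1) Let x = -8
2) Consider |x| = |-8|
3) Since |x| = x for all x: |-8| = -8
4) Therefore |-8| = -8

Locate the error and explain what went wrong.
Step 3: Since |x| = x for all x: |-8| = -8

Step 3 incorrectly states that |x| = x for all x. The correct definition is |x| = x when x >= 0, and |x| = -x when x < 0. Since -8 < 0, we have |-8| = -(-8) = 8, not -8.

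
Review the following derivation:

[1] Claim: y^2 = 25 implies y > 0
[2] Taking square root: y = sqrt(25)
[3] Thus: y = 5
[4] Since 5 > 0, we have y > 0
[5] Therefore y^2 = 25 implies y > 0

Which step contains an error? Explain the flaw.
Step 2: Taking square root: y = sqrt(25)

Step 2 takes the square root and assumes the positive root only. The equation y^2 = 25 actually has two solutions: y = 5 and y = -5. The proof silently assumes y > 0 without justification, then uses this assumption to conclude y > 0, which is circular. The counterexample y = -5 shows the claim is false.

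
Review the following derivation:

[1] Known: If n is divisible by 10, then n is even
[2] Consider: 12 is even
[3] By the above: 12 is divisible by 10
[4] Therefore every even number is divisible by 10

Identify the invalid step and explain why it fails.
Step 3: By the above: 12 is divisible by 10

Step 3 commits the fallacy of affirming the consequent. The known fact 'divisible by 10 → even' does NOT imply 'even → divisible by 10'. That would be the converse, which is false. For example, 12 is even but 12 ÷ 10 = 1.20, which is not an integer.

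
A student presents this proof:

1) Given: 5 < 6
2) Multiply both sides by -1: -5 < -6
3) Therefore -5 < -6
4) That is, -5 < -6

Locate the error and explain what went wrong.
Step 2: Multiply both sides by -1: -5 < -6

Step 2 multiplies both sides by -1 but fails to reverse the inequality sign. When multiplying (or dividing) an inequality by a negative number, the direction must be reversed. Since 5 < 6, we should get -5 > -6, i.e., -5 > -6.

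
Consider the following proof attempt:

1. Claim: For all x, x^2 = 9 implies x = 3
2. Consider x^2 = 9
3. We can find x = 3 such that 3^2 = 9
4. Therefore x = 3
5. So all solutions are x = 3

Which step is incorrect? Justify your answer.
Step 4: Therefore x = 3

Step 4 incorrectly concludes that x = 3 is the only solution. The proof shows that x = 3 is A solution (existence), but does not show it is the ONLY solution (uniqueness). In fact, x = -3 is also a solution since (-3)^2 = 9. Finding one solution doesn't prove there are no others.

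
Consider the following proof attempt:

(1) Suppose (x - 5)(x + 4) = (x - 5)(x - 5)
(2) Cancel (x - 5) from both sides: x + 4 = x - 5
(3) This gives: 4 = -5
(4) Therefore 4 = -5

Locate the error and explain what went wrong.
Step 2: Cancel (x - 5) from both sides: x + 4 = x - 5

Step 2 cancels (x - 5) from both sides. This is only valid if (x - 5) ≠ 0, i.e., x ≠ 5. When x = 5, both sides equal zero regardless of the other factors. The correct approach requires considering x = 5 as a separate case.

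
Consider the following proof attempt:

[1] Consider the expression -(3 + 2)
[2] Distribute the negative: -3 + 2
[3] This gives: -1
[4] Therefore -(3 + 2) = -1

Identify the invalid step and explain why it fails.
Step 2: Distribute the negative: -3 + 2

Step 2 incorrectly distributes the negative sign. The correct distribution is -(3 + 2) = -3 - 2 = -5. The negative must be applied to both terms, not just the first. The error treats -(3 + 2) as -3 + 2, which equals -1 instead of -5.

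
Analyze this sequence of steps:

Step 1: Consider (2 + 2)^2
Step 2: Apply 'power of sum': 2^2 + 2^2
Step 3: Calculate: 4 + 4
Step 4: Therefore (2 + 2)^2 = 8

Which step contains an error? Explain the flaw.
Step 2: Apply 'power of sum': 2^2 + 2^2

Step 2 incorrectly applies a non-existent rule '(a+b)^n = a^n + b^n'. This is false in general. The correct expansion uses the binomial theorem. The actual value is (2 + 2)^2 = 4^2 = 16, not 8.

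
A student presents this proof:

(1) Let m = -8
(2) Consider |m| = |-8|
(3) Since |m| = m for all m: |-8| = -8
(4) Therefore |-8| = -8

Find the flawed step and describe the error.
Step 3: Since |m| = m for all m: |-8| = -8

Step 3 incorrectly states that |m| = m for all m. The correct definition is |m| = m when m >= 0, and |m| = -m when m < 0. Since -8 < 0, we have |-8| = -(-8) = 8, not -8.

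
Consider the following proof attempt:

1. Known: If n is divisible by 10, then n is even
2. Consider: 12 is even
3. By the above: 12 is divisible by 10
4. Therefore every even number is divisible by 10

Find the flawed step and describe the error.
Step 3: By the above: 12 is divisible by 10

Step 3 commits the fallacy of affirming the consequent. The known fact 'divisible by 10 → even' does NOT imply 'even → divisible by 10'. That would be the converse, which is false. For example, 12 is even but 12 ÷ 10 = 1.20, which is not an integer.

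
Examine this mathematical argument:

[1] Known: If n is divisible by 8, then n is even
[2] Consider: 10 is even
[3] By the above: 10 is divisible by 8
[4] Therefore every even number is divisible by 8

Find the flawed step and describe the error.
Step 3: By the above: 10 is divisible by 8

Step 3 commits the fallacy of affirming the consequent. The known fact 'divisible by 8 → even' does NOT imply 'even → divisible by 8'. That would be the converse, which is false. For example, 10 is even but 10 ÷ 8 = 1.25, which is not an integer.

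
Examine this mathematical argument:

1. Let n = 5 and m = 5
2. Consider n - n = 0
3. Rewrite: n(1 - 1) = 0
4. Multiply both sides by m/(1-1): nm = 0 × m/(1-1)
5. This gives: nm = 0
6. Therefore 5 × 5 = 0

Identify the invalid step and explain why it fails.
Step 4: Multiply both sides by m/(1-1): nm = 0 × m/(1-1)

Step 4 multiplies both sides by m/(1-1). However, 1-1 = 0, so this is multiplication by m/0, which is undefined. We cannot multiply by an undefined expression.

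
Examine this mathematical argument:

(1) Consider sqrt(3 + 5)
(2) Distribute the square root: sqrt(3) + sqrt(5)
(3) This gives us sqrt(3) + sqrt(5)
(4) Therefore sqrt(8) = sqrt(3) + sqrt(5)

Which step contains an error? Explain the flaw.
Step 2: Distribute the square root: sqrt(3) + sqrt(5)

Step 2 incorrectly 'distributes' the square root over addition. The square root function does not distribute: sqrt(a + b) ≠ sqrt(a) + sqrt(b). In fact, sqrt(3 + 5) = sqrt(8) ≈ 2.8284, while sqrt(3) + sqrt(5) ≈ 3.9681.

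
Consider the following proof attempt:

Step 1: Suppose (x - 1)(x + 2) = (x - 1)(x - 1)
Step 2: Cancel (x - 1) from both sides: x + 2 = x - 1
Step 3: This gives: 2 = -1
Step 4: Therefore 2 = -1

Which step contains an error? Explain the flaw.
Step 2: Cancel (x - 1) from both sides: x + 2 = x - 1

Step 2 cancels (x - 1) from both sides. This is only valid if (x - 1) ≠ 0, i.e., x ≠ 1. When x = 1, both sides equal zero regardless of the other factors. The correct approach requires considering x = 1 as a separate case.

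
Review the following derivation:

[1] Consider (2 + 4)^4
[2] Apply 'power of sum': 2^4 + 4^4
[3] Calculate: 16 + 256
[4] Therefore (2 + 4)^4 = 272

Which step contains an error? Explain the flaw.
Step 2: Apply 'power of sum': 2^4 + 4^4

Step 2 incorrectly applies a non-existent rule '(a+b)^n = a^n + b^n'. This is false in general. The correct expansion uses the binomial theorem. The actual value is (2 + 4)^4 = 6^4 = 1296, not 272.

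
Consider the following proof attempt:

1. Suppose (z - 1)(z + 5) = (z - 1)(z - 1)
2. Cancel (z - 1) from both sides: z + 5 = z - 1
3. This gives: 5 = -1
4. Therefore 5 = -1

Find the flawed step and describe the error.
Step 2: Cancel (z - 1) from both sides: z + 5 = z - 1

Step 2 cancels (z - 1) from both sides. This is only valid if (z - 1) ≠ 0, i.e., z ≠ 1. When z = 1, both sides equal zero regardless of the other factors. The correct approach requires considering z = 1 as a separate case.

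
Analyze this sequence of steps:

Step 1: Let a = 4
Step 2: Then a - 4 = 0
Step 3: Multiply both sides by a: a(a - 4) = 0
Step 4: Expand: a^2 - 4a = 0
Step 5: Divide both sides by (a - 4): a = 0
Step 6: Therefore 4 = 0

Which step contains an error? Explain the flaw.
Step 5: Divide both sides by (a - 4): a = 0

Step 5 divides both sides by (a - 4). However, since a = 4, we have (a - 4) = 0. Division by zero is undefined, making this step invalid.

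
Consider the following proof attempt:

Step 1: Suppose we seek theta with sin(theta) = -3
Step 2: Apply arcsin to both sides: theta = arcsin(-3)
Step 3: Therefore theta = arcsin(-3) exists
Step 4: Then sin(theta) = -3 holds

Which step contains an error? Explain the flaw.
Step 2: Apply arcsin to both sides: theta = arcsin(-3)

Step 2 applies arcsin to -3. However, arcsin(x) is only defined for x in [-1, 1] because sin(theta) can only produce values in that range. Since |-3| > 1, arcsin(-3) is undefined. There is no angle whose sine equals -3.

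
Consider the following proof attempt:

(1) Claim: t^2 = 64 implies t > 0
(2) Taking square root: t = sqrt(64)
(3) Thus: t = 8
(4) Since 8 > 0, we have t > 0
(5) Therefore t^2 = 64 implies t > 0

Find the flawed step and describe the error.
Step 2: Taking square root: t = sqrt(64)

Step 2 takes the square root and assumes the positive root only. The equation t^2 = 64 actually has two solutions: t = 8 and t = -8. The proof silently assumes t > 0 without justification, then uses this assumption to conclude t > 0, which is circular. The counterexample t = -8 shows the claim is false.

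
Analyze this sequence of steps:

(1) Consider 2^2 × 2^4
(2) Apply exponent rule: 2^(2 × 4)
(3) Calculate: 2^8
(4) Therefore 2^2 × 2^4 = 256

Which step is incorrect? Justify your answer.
Step 2: Apply exponent rule: 2^(2 × 4)

Step 2 incorrectly states that a^b × a^c = a^(b×c). The correct rule is a^b × a^c = a^(b+c). The actual value is 2^2 × 2^4 = 2^6 = 64, not 2^8 = 256.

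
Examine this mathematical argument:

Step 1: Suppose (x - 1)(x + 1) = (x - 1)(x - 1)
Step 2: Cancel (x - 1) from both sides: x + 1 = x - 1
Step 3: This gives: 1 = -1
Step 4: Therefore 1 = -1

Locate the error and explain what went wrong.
Step 2: Cancel (x - 1) from both sides: x + 1 = x - 1

Step 2 cancels (x - 1) from both sides. This is only valid if (x - 1) ≠ 0, i.e., x ≠ 1. When x = 1, both sides equal zero regardless of the other factors. The correct approach requires considering x = 1 as a separate case.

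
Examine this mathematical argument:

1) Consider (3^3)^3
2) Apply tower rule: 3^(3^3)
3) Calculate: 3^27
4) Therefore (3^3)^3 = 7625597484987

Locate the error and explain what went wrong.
Step 2: Apply tower rule: 3^(3^3)

Step 2 incorrectly states that (a^b)^c = a^(b^c). The correct rule is (a^b)^c = a^(b×c). The actual value is (3^3)^3 = 3^9 = 19683, not 3^27 = 7625597484987.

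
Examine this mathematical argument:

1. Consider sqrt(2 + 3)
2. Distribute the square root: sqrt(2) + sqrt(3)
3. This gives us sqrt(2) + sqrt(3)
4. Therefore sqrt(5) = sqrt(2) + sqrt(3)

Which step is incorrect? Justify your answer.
Step 2: Distribute the square root: sqrt(2) + sqrt(3)

Step 2 incorrectly 'distributes' the square root over addition. The square root function does not distribute: sqrt(a + b) ≠ sqrt(a) + sqrt(b). In fact, sqrt(2 + 3) = sqrt(5) ≈ 2.2361, while sqrt(2) + sqrt(3) ≈ 3.1463.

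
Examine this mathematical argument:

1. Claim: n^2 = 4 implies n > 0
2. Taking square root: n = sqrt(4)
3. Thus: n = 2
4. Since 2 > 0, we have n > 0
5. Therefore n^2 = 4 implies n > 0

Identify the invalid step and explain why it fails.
Step 2: Taking square root: n = sqrt(4)

Step 2 takes the square root and assumes the positive root only. The equation n^2 = 4 actually has two solutions: n = 2 and n = -2. The proof silently assumes n > 0 without justification, then uses this assumption to conclude n > 0, which is circular. The counterexample n = -2 shows the claim is false.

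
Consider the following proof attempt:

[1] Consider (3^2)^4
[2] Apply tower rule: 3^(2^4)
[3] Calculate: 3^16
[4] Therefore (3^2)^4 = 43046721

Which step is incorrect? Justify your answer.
Step 2: Apply tower rule: 3^(2^4)

Step 2 incorrectly states that (a^b)^c = a^(b^c). The correct rule is (a^b)^c = a^(b×c). The actual value is (3^2)^4 = 3^8 = 6561, not 3^16 = 43046721.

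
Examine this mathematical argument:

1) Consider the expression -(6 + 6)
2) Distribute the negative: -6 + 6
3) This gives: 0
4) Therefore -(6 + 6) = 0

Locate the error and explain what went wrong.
Step 2: Distribute the negative: -6 + 6

Step 2 incorrectly distributes the negative sign. The correct distribution is -(6 + 6) = -6 - 6 = -12. The negative must be applied to both terms, not just the first. The error treats -(6 + 6) as -6 + 6, which equals 0 instead of -12.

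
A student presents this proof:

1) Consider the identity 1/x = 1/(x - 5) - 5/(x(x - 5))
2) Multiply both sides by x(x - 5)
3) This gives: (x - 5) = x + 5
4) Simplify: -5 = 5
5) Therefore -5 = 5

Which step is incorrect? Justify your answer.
Step 3: This gives: (x - 5) = x + 5

Step 3 makes a sign error when clearing denominators. Multiplying -5/(x(x - 5)) by x(x - 5) gives -5, not +5. The correct result is (x - 5) = x - 5, which is trivially true, not (x - 5) = x + 5. (Step 1 is a valid identity: 1/(x - 5) - 5/(x(x - 5)) = (x - 5)/(x(x - 5)) = 1/x.)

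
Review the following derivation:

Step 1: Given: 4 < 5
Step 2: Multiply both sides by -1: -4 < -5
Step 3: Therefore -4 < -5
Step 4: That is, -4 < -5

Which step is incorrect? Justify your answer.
Step 2: Multiply both sides by -1: -4 < -5

Step 2 multiplies both sides by -1 but fails to reverse the inequality sign. When multiplying (or dividing) an inequality by a negative number, the direction must be reversed. Since 4 < 5, we should get -4 > -5, i.e., -4 > -5.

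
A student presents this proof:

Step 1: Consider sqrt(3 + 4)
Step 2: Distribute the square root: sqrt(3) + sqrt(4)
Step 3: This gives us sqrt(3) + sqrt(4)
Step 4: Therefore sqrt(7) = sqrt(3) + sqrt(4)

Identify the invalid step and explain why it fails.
Step 2: Distribute the square root: sqrt(3) + sqrt(4)

Step 2 incorrectly 'distributes' the square root over addition. The square root function does not distribute: sqrt(a + b) ≠ sqrt(a) + sqrt(b). In fact, sqrt(3 + 4) = sqrt(7) ≈ 2.6458, while sqrt(3) + sqrt(4) ≈ 3.7321.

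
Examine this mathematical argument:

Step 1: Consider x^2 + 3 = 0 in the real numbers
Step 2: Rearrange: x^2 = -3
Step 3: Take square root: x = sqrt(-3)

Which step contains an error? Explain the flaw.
Step 3: Take square root: x = sqrt(-3)

Step 3 takes the square root of -3, which is negative. In the real number system, the square root of a negative number is undefined. The equation x^2 + 3 = 0 has no real solutions. Square roots of negative numbers only exist in the complex numbers.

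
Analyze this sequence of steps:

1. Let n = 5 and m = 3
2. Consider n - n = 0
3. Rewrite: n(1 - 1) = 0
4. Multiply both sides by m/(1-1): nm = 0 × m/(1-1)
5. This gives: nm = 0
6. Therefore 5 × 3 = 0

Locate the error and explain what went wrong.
Step 4: Multiply both sides by m/(1-1): nm = 0 × m/(1-1)

Step 4 multiplies both sides by m/(1-1). However, 1-1 = 0, so this is multiplication by m/0, which is undefined. We cannot multiply by an undefined expression.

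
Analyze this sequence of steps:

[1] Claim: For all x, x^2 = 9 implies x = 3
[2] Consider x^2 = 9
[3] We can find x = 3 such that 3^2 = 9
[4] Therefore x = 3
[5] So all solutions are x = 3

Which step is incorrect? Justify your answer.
Step 4: Therefore x = 3

Step 4 incorrectly concludes that x = 3 is the only solution. The proof shows that x = 3 is A solution (existence), but does not show it is the ONLY solution (uniqueness). In fact, x = -3 is also a solution since (-3)^2 = 9. Finding one solution doesn't prove there are no others.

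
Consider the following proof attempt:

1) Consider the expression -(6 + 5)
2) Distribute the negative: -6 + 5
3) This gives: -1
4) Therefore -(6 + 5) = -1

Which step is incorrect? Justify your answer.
Step 2: Distribute the negative: -6 + 5

Step 2 incorrectly distributes the negative sign. The correct distribution is -(6 + 5) = -6 - 5 = -11. The negative must be applied to both terms, not just the first. The error treats -(6 + 5) as -6 + 5, which equals -1 instead of -11.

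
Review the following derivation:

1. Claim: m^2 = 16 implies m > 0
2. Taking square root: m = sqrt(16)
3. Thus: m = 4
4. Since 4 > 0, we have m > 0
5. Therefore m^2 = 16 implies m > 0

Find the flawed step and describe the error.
Step 2: Taking square root: m = sqrt(16)

Step 2 takes the square root and assumes the positive root only. The equation m^2 = 16 actually has two solutions: m = 4 and m = -4. The proof silently assumes m > 0 without justification, then uses this assumption to conclude m > 0, which is circular. The counterexample m = -4 shows the claim is false.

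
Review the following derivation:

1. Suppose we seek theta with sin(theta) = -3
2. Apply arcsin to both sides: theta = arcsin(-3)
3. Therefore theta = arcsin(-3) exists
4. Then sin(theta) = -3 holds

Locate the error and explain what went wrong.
Step 2: Apply arcsin to both sides: theta = arcsin(-3)

Step 2 applies arcsin to -3. However, arcsin(x) is only defined for x in [-1, 1] because sin(theta) can only produce values in that range. Since |-3| > 1, arcsin(-3) is undefined. There is no angle whose sine equals -3.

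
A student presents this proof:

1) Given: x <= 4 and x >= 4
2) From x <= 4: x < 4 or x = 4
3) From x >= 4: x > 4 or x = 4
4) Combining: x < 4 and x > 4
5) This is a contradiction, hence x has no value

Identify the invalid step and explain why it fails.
Step 4: Combining: x < 4 and x > 4

Step 4 incorrectly combines the conditions. From x <= 4 and x >= 4, the intersection is x = 4. The error treats the 'or' cases as 'and' requirements. The correct conclusion is that x = 4 is the unique solution, not that no solution exists.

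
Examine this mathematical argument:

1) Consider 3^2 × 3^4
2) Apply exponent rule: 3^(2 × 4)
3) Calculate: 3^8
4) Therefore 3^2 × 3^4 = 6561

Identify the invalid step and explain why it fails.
Step 2: Apply exponent rule: 3^(2 × 4)

Step 2 incorrectly states that a^b × a^c = a^(b×c). The correct rule is a^b × a^c = a^(b+c). The actual value is 3^2 × 3^4 = 3^6 = 729, not 3^8 = 6561.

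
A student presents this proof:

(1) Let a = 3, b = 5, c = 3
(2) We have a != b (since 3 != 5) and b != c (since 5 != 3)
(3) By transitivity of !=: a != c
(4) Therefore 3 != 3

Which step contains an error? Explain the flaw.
Step 3: By transitivity of !=: a != c

Step 3 incorrectly applies transitivity to the '!=' relation. Transitivity states: if a R b and b R c, then a R c. However, '!=' is not transitive. Counterexample: 3 != 5 and 5 != 3, but 3 = 3 (both equal 3). Transitivity holds for relations like <, <=, =, but not for !=.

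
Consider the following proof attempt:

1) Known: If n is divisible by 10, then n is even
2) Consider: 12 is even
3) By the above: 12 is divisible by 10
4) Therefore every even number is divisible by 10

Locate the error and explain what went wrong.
Step 3: By the above: 12 is divisible by 10

Step 3 commits the fallacy of affirming the consequent. The known fact 'divisible by 10 → even' does NOT imply 'even → divisible by 10'. That would be the converse, which is false. For example, 12 is even but 12 ÷ 10 = 1.20, which is not an integer.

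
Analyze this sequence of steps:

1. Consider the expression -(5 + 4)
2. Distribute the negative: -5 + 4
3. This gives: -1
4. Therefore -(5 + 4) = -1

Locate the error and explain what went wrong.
Step 2: Distribute the negative: -5 + 4

Step 2 incorrectly distributes the negative sign. The correct distribution is -(5 + 4) = -5 - 4 = -9. The negative must be applied to both terms, not just the first. The error treats -(5 + 4) as -5 + 4, which equals -1 instead of -9.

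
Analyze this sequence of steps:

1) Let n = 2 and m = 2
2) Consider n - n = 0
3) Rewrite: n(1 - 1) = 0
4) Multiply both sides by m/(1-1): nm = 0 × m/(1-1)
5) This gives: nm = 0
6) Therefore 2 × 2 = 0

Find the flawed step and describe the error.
Step 4: Multiply both sides by m/(1-1): nm = 0 × m/(1-1)

Step 4 multiplies both sides by m/(1-1). However, 1-1 = 0, so this is multiplication by m/0, which is undefined. We cannot multiply by an undefined expression.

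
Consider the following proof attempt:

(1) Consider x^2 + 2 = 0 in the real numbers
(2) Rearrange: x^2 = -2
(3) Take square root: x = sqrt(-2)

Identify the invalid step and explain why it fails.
Step 3: Take square root: x = sqrt(-2)

Step 3 takes the square root of -2, which is negative. In the real number system, the square root of a negative number is undefined. The equation x^2 + 2 = 0 has no real solutions. Square roots of negative numbers only exist in the complex numbers.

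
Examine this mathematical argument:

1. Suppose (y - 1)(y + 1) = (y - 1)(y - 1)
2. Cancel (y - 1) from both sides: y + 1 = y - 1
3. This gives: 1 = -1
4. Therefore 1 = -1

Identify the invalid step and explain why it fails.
Step 2: Cancel (y - 1) from both sides: y + 1 = y - 1

Step 2 cancels (y - 1) from both sides. This is only valid if (y - 1) ≠ 0, i.e., y ≠ 1. When y = 1, both sides equal zero regardless of the other factors. The correct approach requires considering y = 1 as a separate case.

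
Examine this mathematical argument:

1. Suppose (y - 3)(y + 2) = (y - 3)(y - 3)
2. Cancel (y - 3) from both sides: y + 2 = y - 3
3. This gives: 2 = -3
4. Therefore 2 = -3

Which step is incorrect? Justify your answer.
Step 2: Cancel (y - 3) from both sides: y + 2 = y - 3

Step 2 cancels (y - 3) from both sides. This is only valid if (y - 3) ≠ 0, i.e., y ≠ 3. When y = 3, both sides equal zero regardless of the other factors. The correct approach requires considering y = 3 as a separate case.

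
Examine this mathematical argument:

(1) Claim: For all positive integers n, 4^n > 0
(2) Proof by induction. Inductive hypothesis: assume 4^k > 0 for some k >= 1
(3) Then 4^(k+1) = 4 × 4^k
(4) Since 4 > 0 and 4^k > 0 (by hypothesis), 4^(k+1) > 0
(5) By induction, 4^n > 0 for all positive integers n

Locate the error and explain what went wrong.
Step 5: By induction, 4^n > 0 for all positive integers n

Step 5 concludes the proof by induction, but no base case was ever established. A valid induction proof requires: (1) a base case proving 4^1 > 0, and (2) an inductive step showing IF 4^k > 0 THEN 4^(k+1) > 0. Steps 2-4 correctly establish the inductive step, but without the base case the conclusion in step 5 does not follow.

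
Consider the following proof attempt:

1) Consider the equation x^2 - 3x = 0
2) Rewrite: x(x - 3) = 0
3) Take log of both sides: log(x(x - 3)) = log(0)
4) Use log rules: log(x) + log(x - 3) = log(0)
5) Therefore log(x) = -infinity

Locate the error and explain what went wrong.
Step 3: Take log of both sides: log(x(x - 3)) = log(0)

Step 3 takes the logarithm of both sides, resulting in log(0) on the right side. The logarithm is only defined for positive numbers; log(0) is undefined (approaches negative infinity). This operation is invalid.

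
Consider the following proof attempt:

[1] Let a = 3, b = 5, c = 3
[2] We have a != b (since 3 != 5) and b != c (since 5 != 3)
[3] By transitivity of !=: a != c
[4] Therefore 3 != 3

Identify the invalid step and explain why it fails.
Step 3: By transitivity of !=: a != c

Step 3 incorrectly applies transitivity to the '!=' relation. Transitivity states: if a R b and b R c, then a R c. However, '!=' is not transitive. Counterexample: 3 != 5 and 5 != 3, but 3 = 3 (both equal 3). Transitivity holds for relations like <, <=, =, but not for !=.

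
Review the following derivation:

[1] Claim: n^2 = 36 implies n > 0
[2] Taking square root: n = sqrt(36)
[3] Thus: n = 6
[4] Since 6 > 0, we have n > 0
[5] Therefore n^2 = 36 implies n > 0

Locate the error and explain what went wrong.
Step 2: Taking square root: n = sqrt(36)

Step 2 takes the square root and assumes the positive root only. The equation n^2 = 36 actually has two solutions: n = 6 and n = -6. The proof silently assumes n > 0 without justification, then uses this assumption to conclude n > 0, which is circular. The counterexample n = -6 shows the claim is false.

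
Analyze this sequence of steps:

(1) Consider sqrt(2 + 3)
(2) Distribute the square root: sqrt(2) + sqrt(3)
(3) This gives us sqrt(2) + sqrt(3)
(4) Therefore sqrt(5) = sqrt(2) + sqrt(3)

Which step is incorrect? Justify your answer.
Step 2: Distribute the square root: sqrt(2) + sqrt(3)

Step 2 incorrectly 'distributes' the square root over addition. The square root function does not distribute: sqrt(a + b) ≠ sqrt(a) + sqrt(b). In fact, sqrt(2 + 3) = sqrt(5) ≈ 2.2361, while sqrt(2) + sqrt(3) ≈ 3.1463.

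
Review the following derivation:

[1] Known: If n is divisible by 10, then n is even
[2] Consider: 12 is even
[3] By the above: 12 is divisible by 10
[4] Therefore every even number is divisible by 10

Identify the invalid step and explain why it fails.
Step 3: By the above: 12 is divisible by 10

Step 3 commits the fallacy of affirming the consequent. The known fact 'divisible by 10 → even' does NOT imply 'even → divisible by 10'. That would be the converse, which is false. For example, 12 is even but 12 ÷ 10 = 1.20, which is not an integer.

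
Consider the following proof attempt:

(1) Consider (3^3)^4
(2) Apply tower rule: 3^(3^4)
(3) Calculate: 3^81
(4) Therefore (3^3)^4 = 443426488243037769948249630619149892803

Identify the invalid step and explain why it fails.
Step 2: Apply tower rule: 3^(3^4)

Step 2 incorrectly states that (a^b)^c = a^(b^c). The correct rule is (a^b)^c = a^(b×c). The actual value is (3^3)^4 = 3^12 = 531441, not 3^81 = 443426488243037769948249630619149892803.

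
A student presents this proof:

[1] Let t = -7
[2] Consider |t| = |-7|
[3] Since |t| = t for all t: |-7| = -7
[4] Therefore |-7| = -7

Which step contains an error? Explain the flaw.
Step 3: Since |t| = t for all t: |-7| = -7

Step 3 incorrectly states that |t| = t for all t. The correct definition is |t| = t when t >= 0, and |t| = -t when t < 0. Since -7 < 0, we have |-7| = -(-7) = 7, not -7.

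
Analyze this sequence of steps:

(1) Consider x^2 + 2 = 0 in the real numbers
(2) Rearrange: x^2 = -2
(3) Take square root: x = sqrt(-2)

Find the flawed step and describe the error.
Step 3: Take square root: x = sqrt(-2)

Step 3 takes the square root of -2, which is negative. In the real number system, the square root of a negative number is undefined. The equation x^2 + 2 = 0 has no real solutions. Square roots of negative numbers only exist in the complex numbers.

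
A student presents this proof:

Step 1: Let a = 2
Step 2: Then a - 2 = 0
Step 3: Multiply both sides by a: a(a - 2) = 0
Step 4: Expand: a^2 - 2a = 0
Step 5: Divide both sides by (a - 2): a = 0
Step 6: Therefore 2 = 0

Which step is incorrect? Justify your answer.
Step 5: Divide both sides by (a - 2): a = 0

Step 5 divides both sides by (a - 2). However, since a = 2, we have (a - 2) = 0. Division by zero is undefined, making this step invalid.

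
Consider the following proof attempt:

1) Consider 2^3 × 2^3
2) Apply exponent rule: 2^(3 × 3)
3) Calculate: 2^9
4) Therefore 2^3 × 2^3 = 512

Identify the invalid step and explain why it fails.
Step 2: Apply exponent rule: 2^(3 × 3)

Step 2 incorrectly states that a^b × a^c = a^(b×c). The correct rule is a^b × a^c = a^(b+c). The actual value is 2^3 × 2^3 = 2^6 = 64, not 2^9 = 512.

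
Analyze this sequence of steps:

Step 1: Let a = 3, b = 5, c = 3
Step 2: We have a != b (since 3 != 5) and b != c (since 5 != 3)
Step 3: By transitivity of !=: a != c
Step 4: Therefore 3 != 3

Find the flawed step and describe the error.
Step 3: By transitivity of !=: a != c

Step 3 incorrectly applies transitivity to the '!=' relation. Transitivity states: if a R b and b R c, then a R c. However, '!=' is not transitive. Counterexample: 3 != 5 and 5 != 3, but 3 = 3 (both equal 3). Transitivity holds for relations like <, <=, =, but not for !=.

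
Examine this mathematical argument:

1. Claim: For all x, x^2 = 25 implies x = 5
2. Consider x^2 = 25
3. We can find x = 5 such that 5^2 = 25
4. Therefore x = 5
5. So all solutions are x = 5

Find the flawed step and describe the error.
Step 4: Therefore x = 5

Step 4 incorrectly concludes that x = 5 is the only solution. The proof shows that x = 5 is A solution (existence), but does not show it is the ONLY solution (uniqueness). In fact, x = -5 is also a solution since (-5)^2 = 25. Finding one solution doesn't prove there are no others.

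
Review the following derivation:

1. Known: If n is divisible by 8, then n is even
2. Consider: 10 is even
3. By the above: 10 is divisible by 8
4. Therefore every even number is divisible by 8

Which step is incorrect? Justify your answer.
Step 3: By the above: 10 is divisible by 8

Step 3 commits the fallacy of affirming the consequent. The known fact 'divisible by 8 → even' does NOT imply 'even → divisible by 8'. That would be the converse, which is false. For example, 10 is even but 10 ÷ 8 = 1.25, which is not an integer.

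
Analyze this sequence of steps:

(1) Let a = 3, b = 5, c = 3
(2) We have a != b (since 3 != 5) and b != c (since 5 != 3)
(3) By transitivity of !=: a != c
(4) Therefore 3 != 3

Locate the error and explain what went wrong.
Step 3: By transitivity of !=: a != c

Step 3 incorrectly applies transitivity to the '!=' relation. Transitivity states: if a R b and b R c, then a R c. However, '!=' is not transitive. Counterexample: 3 != 5 and 5 != 3, but 3 = 3 (both equal 3). Transitivity holds for relations like <, <=, =, but not for !=.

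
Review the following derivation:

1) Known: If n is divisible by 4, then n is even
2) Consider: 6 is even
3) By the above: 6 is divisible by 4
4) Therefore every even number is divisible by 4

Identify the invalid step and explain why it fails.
Step 3: By the above: 6 is divisible by 4

Step 3 commits the fallacy of affirming the consequent. The known fact 'divisible by 4 → even' does NOT imply 'even → divisible by 4'. That would be the converse, which is false. For example, 6 is even but 6 ÷ 4 = 1.50, which is not an integer.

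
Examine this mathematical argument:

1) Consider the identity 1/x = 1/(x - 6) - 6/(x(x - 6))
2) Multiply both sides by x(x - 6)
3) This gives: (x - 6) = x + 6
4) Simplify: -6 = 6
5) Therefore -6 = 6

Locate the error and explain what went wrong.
Step 3: This gives: (x - 6) = x + 6

Step 3 makes a sign error when clearing denominators. Multiplying -6/(x(x - 6)) by x(x - 6) gives -6, not +6. The correct result is (x - 6) = x - 6, which is trivially true, not (x - 6) = x + 6. (Step 1 is a valid identity: 1/(x - 6) - 6/(x(x - 6)) = (x - 6)/(x(x - 6)) = 1/x.)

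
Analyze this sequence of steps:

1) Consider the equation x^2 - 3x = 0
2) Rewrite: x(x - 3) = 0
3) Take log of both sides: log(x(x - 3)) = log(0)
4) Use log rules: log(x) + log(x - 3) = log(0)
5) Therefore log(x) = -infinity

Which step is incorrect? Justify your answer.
Step 3: Take log of both sides: log(x(x - 3)) = log(0)

Step 3 takes the logarithm of both sides, resulting in log(0) on the right side. The logarithm is only defined for positive numbers; log(0) is undefined (approaches negative infinity). This operation is invalid.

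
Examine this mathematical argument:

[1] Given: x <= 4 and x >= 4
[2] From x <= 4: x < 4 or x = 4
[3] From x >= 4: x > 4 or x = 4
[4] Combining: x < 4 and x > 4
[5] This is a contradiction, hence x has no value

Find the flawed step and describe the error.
Step 4: Combining: x < 4 and x > 4

Step 4 incorrectly combines the conditions. From x <= 4 and x >= 4, the intersection is x = 4. The error treats the 'or' cases as 'and' requirements. The correct conclusion is that x = 4 is the unique solution, not that no solution exists.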